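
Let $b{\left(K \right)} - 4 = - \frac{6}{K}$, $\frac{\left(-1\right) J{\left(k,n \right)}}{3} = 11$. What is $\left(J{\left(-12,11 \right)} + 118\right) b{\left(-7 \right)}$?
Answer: $\frac{2890}{7} \approx 412.86$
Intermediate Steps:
$J{\left(k,n \right)} = -33$ ($J{\left(k,n \right)} = \left(-3\right) 11 = -33$)
$b{\left(K \right)} = 4 - \frac{6}{K}$
$\left(J{\left(-12,11 \right)} + 118\right) b{\left(-7 \right)} = \left(-33 + 118\right) \left(4 - \frac{6}{-7}\right) = 85 \left(4 - - \frac{6}{7}\right) = 85 \left(4 + \frac{6}{7}\right) = 85 \cdot \frac{34}{7} = \frac{2890}{7}$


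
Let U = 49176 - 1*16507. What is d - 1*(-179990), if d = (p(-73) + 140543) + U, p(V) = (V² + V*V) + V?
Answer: 363787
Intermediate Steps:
U = 32669 (U = 49176 - 16507 = 32669)
p(V) = V + 2*V² (p(V) = (V² + V²) + V = 2*V² + V = V + 2*V²)
d = 183797 (d = (-73*(1 + 2*(-73)) + 140543) + 32669 = (-73*(1 - 146) + 140543) + 32669 = (-73*(-145) + 140543) + 32669 = (10585 + 140543) + 32669 = 151128 + 32669 = 183797)
d - 1*(-179990) = 183797 - 1*(-179990) = 183797 + 179990 = 363787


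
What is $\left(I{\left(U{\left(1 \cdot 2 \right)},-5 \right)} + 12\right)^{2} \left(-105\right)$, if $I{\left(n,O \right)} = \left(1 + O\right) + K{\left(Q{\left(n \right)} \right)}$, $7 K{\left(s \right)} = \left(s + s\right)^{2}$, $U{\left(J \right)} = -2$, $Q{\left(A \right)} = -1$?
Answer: $- \frac{54000}{7} \approx -7714.3$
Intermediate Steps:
$K{\left(s \right)} = \frac{4 s^{2}}{7}$ ($K{\left(s \right)} = \frac{\left(s + s\right)^{2}}{7} = \frac{\left(2 s\right)^{2}}{7} = \frac{4 s^{2}}{7}$)
$I{\left(n,O \right)} = \frac{11}{7} + O$ ($I{\left(n,O \right)} = \left(1 + O\right) + \frac{4 \left(-1\right)^{2}}{7} = \left(1 + O\right) + \frac{4}{7} \cdot 1 = \left(1 + O\right) + \frac{4}{7} = \frac{11}{7} + O$)
$\left(I{\left(U{\left(1 \cdot 2 \right)},-5 \right)} + 12\right)^{2} \left(-105\right) = \left(\left(\frac{11}{7} - 5\right) + 12\right)^{2} \left(-105\right) = \left(- \frac{24}{7} + 12\right)^{2} \left(-105\right) = \left(\frac{60}{7}\right)^{2} \left(-105\right) = \frac{3600}{49} \left(-105\right) = - \frac{54000}{7}$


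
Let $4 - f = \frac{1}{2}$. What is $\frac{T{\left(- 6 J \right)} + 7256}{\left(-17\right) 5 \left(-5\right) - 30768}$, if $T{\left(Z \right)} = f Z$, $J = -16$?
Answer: $- \frac{7592}{30343} \approx -0.25021$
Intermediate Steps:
$f = \frac{7}{2}$ ($f = 4 - \frac{1}{2} = \frac{7}{2} \approx 3.5$)
$T{\left(Z \right)} = \frac{7 Z}{2}$
$\frac{T{\left(- 6 J \right)} + 7256}{\left(-17\right) 5 \left(-5\right) - 30768} = \frac{\frac{7 \left(\left(-6\right) \left(-16\right)\right)}{2} + 7256}{\left(-17\right) 5 \left(-5\right) - 30768} = \frac{\frac{7}{2} \cdot 96 + 7256}{\left(-85\right) \left(-5\right) - 30768} = \frac{336 + 7256}{425 - 30768} = \frac{7592}{-30343} = 7592 \left(- \frac{1}{30343}\right) = - \frac{7592}{30343}$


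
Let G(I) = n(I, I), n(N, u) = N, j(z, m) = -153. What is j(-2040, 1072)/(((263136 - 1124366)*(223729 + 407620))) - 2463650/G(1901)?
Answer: -1339576919156244647/1033643465312270 ≈ -1296.0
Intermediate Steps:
G(I) = I
j(-2040, 1072)/(((263136 - 1124366)*(223729 + 407620))) - 2463650/G(1901) = -153*1/((223729 + 407620)*(263136 - 1124366)) - 2463650/1901 = -153/((-861230*631349)) - 2463650*1/1901 = -153/(-543736699270) - 2463650/1901 = -153*(-1/543736699270) - 2463650/1901 = 153/543736699270 - 2463650/1901 = -1339576919156244647/1033643465312270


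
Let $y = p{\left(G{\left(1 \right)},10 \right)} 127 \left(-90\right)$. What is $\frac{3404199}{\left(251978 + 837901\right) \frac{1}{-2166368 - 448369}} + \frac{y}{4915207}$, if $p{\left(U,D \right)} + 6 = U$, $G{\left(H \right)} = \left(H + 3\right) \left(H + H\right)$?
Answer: $- \frac{14583558573661658727}{1785660296651} \approx -8.167 \cdot 10^{6}$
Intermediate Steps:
$G{\left(H \right)} = 2 H \left(3 + H\right)$ ($G{\left(H \right)} = \left(3 + H\right) 2 H = 2 H \left(3 + H\right)$)
$p{\left(U,D \right)} = -6 + U$
$y = -22860$ ($y = \left(-6 + 2 \cdot 1 \left(3 + 1\right)\right) 127 \left(-90\right) = \left(-6 + 2 \cdot 1 \cdot 4\right) 127 \left(-90\right) = \left(-6 + 8\right) 127 \left(-90\right) = 2 \cdot 127 \left(-90\right) = 254 \left(-90\right) = -22860$)
$\frac{3404199}{\left(251978 + 837901\right) \frac{1}{-2166368 - 448369}} + \frac{y}{4915207} = \frac{3404199}{\left(251978 + 837901\right) \frac{1}{-2166368 - 448369}} - \frac{22860}{4915207} = \frac{3404199}{1089879 \frac{1}{-2614737}} - \frac{22860}{4915207} = \frac{3404199}{1089879 \left(- \frac{1}{2614737}\right)} - \frac{22860}{4915207} = \frac{3404199}{- \frac{363293}{871579}} - \frac{22860}{4915207} = 3404199 \left(- \frac{871579}{363293}\right) - \frac{22860}{4915207} = - \frac{2967028360221}{363293} - \frac{22860}{4915207} = - \frac{14583558573661658727}{1785660296651}$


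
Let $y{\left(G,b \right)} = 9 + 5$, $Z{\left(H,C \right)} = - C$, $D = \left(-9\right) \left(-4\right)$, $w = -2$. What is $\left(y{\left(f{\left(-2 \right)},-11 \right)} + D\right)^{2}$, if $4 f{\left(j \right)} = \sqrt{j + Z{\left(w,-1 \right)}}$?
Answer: $2500$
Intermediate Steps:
$D = 36$
$f{\left(j \right)} = \frac{\sqrt{1 + j}}{4}$ ($f{\left(j \right)} = \frac{\sqrt{j - -1}}{4} = \frac{\sqrt{j + 1}}{4} = \frac{\sqrt{1 + j}}{4}$)
$y{\left(G,b \right)} = 14$
$\left(y{\left(f{\left(-2 \right)},-11 \right)} + D\right)^{2} = \left(14 + 36\right)^{2} = 50^{2} = 2500$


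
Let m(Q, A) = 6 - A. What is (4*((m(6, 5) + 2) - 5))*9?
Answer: -72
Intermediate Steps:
(4*((m(6, 5) + 2) - 5))*9 = (4*(((6 - 1*5) + 2) - 5))*9 = (4*(((6 - 5) + 2) - 5))*9 = (4*((1 + 2) - 5))*9 = (4*(3 - 5))*9 = (4*(-2))*9 = -8*9 = -72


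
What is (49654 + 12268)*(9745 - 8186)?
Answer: 96536398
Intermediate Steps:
(49654 + 12268)*(9745 - 8186) = 61922*1559 = 96536398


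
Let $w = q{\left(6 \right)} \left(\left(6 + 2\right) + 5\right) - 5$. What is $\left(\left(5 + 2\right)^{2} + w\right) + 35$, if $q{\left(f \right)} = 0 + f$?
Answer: $157$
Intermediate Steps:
$q{\left(f \right)} = f$
$w = 73$ ($w = 6 \left(\left(6 + 2\right) + 5\right) - 5 = 6 \left(8 + 5\right) - 5 = 6 \cdot 13 - 5 = 78 - 5 = 73$)
$\left(\left(5 + 2\right)^{2} + w\right) + 35 = \left(\left(5 + 2\right)^{2} + 73\right) + 35 = \left(7^{2} + 73\right) + 35 = \left(49 + 73\right) + 35 = 122 + 35 = 157$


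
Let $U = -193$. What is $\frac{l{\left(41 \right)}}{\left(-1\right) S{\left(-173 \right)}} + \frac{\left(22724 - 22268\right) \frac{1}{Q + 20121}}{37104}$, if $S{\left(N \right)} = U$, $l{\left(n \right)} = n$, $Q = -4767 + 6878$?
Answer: $\frac{1409201219}{6633539696} \approx 0.21244$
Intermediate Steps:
$Q = 2111$
$S{\left(N \right)} = -193$
$\frac{l{\left(41 \right)}}{\left(-1\right) S{\left(-173 \right)}} + \frac{\left(22724 - 22268\right) \frac{1}{Q + 20121}}{37104} = \frac{41}{\left(-1\right) \left(-193\right)} + \frac{\left(22724 - 22268\right) \frac{1}{2111 + 20121}}{37104} = \frac{41}{193} + \frac{456}{22232} \cdot \frac{1}{37104} = 41 \cdot \frac{1}{193} + 456 \cdot \frac{1}{22232} \cdot \frac{1}{37104} = \frac{41}{193} + \frac{57}{2779} \cdot \frac{1}{37104} = \frac{41}{193} + \frac{19}{34370672} = \frac{1409201219}{6633539696}$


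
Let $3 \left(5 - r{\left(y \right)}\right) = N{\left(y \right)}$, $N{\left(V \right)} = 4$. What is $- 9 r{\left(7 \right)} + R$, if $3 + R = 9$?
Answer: $-27$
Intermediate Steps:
$r{\left(y \right)} = \frac{11}{3}$ ($r{\left(y \right)} = 5 - \frac{4}{3} = \frac{11}{3}$)
$R = 6$ ($R = -3 + 9 = 6$)
$- 9 r{\left(7 \right)} + R = \left(-9\right) \frac{11}{3} + 6 = -33 + 6 = -27$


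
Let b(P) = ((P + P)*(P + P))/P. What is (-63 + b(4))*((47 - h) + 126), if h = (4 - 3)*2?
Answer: -8037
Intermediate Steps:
b(P) = 4*P (b(P) = ((2*P)*(2*P))/P = (4*P²)/P = 4*P)
h = 2 (h = 1*2 = 2)
(-63 + b(4))*((47 - h) + 126) = (-63 + 4*4)*((47 - 1*2) + 126) = (-63 + 16)*((47 - 2) + 126) = -47*(45 + 126) = -47*171 = -8037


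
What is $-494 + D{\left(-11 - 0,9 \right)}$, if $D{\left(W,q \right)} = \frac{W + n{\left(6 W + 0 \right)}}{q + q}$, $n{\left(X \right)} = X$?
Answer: $- \frac{8969}{18} \approx -498.28$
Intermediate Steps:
$D{\left(W,q \right)} = \frac{7 W}{2 q}$ ($D{\left(W,q \right)} = \frac{W + \left(6 W + 0\right)}{q + q} = \frac{W + 6 W}{2 q} = 7 W \frac{1}{2 q} = \frac{7 W}{2 q}$)
$-494 + D{\left(-11 - 0,9 \right)} = -494 + \frac{7 \left(-11 - 0\right)}{2 \cdot 9} = -494 + \frac{7}{2} \left(-11 + 0\right) \frac{1}{9} = -494 + \frac{7}{2} \left(-11\right) \frac{1}{9} = -494 - \frac{77}{18} = - \frac{8969}{18}$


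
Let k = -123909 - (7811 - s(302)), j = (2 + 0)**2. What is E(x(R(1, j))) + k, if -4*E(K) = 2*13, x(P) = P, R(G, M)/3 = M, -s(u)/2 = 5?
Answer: -263473/2 ≈ -1.3174e+5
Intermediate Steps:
j = 4 (j = 2**2 = 4)
s(u) = -10 (s(u) = -2*5 = -10)
R(G, M) = 3*M
E(K) = -13/2
k = -131730 (k = -123909 - (7811 - 1*(-10)) = -123909 - (7811 + 10) = -123909 - 1*7821 = -123909 - 7821 = -131730)
E(x(R(1, j))) + k = -13/2 - 131730 = -263473/2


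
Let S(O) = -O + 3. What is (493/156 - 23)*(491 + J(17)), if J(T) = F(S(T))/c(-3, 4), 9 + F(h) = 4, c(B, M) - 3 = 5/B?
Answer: -6032155/624 ≈ -9666.9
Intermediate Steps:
c(B, M) = 3 + 5/B
S(O) = 3 - O
F(h) = -5 (F(h) = -9 + 4 = -5)
J(T) = -15/4 (J(T) = -5/(3 + 5/(-3)) = -5/(3 + 5*(-⅓)) = -5/(3 - 5/3) = -5/4/3 = -5*¾ = -15/4)
(493/156 - 23)*(491 + J(17)) = (493/156 - 23)*(491 - 15/4) = (493*(1/156) - 23)*(1949/4) = (493/156 - 23)*(1949/4) = -3095/156*1949/4 = -6032155/624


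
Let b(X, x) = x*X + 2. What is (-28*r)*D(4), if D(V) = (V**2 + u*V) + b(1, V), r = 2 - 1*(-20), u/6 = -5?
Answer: 60368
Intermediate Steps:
u = -30 (u = 6*(-5) = -30)
b(X, x) = 2 + X*x (b(X, x) = X*x + 2 = 2 + X*x)
r = 22 (r = 2 + 20 = 22)
D(V) = 2 + V**2 - 29*V (D(V) = (V**2 - 30*V) + (2 + 1*V) = (V**2 - 30*V) + (2 + V) = 2 + V**2 - 29*V)
(-28*r)*D(4) = (-28*22)*(2 + 4**2 - 29*4) = -616*(2 + 16 - 116) = -616*(-98) = 60368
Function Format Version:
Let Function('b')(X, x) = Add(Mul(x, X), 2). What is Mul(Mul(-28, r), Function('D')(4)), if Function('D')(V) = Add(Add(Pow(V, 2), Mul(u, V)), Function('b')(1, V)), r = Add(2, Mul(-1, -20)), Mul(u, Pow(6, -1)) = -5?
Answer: 60368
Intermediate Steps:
u = -30 (u = Mul(6, -5) = -30)
Function('b')(X, x) = Add(2, Mul(X, x)) (Function('b')(X, x) = Add(Mul(X, x), 2) = Add(2, Mul(X, x)))
r = 22 (r = Add(2, 20) = 22)
Function('D')(V) = Add(2, Pow(V, 2), Mul(-29, V)) (Function('D')(V) = Add(Add(Pow(V, 2), Mul(-30, V)), Add(2, Mul(1, V))) = Add(Add(Pow(V, 2), Mul(-30, V)), Add(2, V)) = Add(2, Pow(V, 2), Mul(-29, V)))
Mul(Mul(-28, r), Function('D')(4)) = Mul(Mul(-28, 22), Add(2, Pow(4, 2), Mul(-29, 4))) = Mul(-616, Add(2, 16, -116)) = Mul(-616, -98) = 60368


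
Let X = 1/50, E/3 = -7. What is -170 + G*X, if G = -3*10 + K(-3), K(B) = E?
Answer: -8551/50 ≈ -171.02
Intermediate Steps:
E = -21 (E = 3*(-7) = -21)
K(B) = -21
X = 1/50 ≈ 0.020000
G = -51 (G = -3*10 - 21 = -30 - 21 = -51)
-170 + G*X = -170 - 51*1/50 = -170 - 51/50 = -8551/50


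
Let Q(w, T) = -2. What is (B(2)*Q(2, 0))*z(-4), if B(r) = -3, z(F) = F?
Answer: -24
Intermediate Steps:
(B(2)*Q(2, 0))*z(-4) = -3*(-2)*(-4) = 6*(-4) = -24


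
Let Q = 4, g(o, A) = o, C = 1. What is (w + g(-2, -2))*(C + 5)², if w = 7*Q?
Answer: 936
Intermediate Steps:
w = 28 (w = 7*4 = 28)
(w + g(-2, -2))*(C + 5)² = (28 - 2)*(1 + 5)² = 26*6² = 26*36 = 936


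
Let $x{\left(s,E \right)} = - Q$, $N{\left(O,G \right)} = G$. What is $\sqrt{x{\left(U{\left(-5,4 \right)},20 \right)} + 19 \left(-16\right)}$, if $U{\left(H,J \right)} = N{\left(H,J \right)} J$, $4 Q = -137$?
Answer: $\frac{i \sqrt{1079}}{2} \approx 16.424 i$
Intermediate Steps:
$Q = - \frac{137}{4}$ ($Q = \frac{1}{4} \left(-137\right) = - \frac{137}{4} \approx -34.25$)
$U{\left(H,J \right)} = J^{2}$ ($U{\left(H,J \right)} = J J = J^{2}$)
$x{\left(s,E \right)} = \frac{137}{4}$ ($x{\left(s,E \right)} = \left(-1\right) \left(- \frac{137}{4}\right) = \frac{137}{4}$)
$\sqrt{x{\left(U{\left(-5,4 \right)},20 \right)} + 19 \left(-16\right)} = \sqrt{\frac{137}{4} + 19 \left(-16\right)} = \sqrt{\frac{137}{4} - 304} = \sqrt{- \frac{1079}{4}} = \frac{i \sqrt{1079}}{2}$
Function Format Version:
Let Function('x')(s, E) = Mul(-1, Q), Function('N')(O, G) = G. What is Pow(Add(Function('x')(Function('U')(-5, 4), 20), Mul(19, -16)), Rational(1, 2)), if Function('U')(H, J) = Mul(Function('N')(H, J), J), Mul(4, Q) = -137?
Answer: Mul(Rational(1, 2), I, Pow(1079, Rational(1, 2))) ≈ Mul(16.424, I)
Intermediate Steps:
Q = Rational(-137, 4) (Q = Mul(Rational(1, 4), -137) = Rational(-137, 4) ≈ -34.250)
Function('U')(H, J) = Pow(J, 2) (Function('U')(H, J) = Mul(J, J) = Pow(J, 2))
Function('x')(s, E) = Rational(137, 4) (Function('x')(s, E) = Mul(-1, Rational(-137, 4)) = Rational(137, 4))
Pow(Add(Function('x')(Function('U')(-5, 4), 20), Mul(19, -16)), Rational(1, 2)) = Pow(Add(Rational(137, 4), Mul(19, -16)), Rational(1, 2)) = Pow(Add(Rational(137, 4), -304), Rational(1, 2)) = Pow(Rational(-1079, 4), Rational(1, 2)) = Mul(Rational(1, 2), I, Pow(1079, Rational(1, 2)))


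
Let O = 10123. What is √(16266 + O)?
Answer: √26389 ≈ 162.45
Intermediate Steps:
√(16266 + O) = √(16266 + 10123) = √26389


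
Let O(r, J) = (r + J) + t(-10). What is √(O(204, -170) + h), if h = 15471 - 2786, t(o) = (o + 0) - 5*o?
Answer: √12759 ≈ 112.96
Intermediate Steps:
t(o) = -4*o (t(o) = o - 5*o = -4*o)
h = 12685
O(r, J) = 40 + J + r (O(r, J) = (r + J) - 4*(-10) = (J + r) + 40 = 40 + J + r)
√(O(204, -170) + h) = √((40 - 170 + 204) + 12685) = √(74 + 12685) = √12759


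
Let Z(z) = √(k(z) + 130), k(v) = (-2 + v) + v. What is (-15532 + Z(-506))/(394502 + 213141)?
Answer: -15532/607643 + 2*I*√221/607643 ≈ -0.025561 + 4.893e-5*I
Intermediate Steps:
k(v) = -2 + 2*v
Z(z) = √(128 + 2*z) (Z(z) = √((-2 + 2*z) + 130) = √(128 + 2*z))
(-15532 + Z(-506))/(394502 + 213141) = (-15532 + √(128 + 2*(-506)))/(394502 + 213141) = (-15532 + √(128 - 1012))/607643 = (-15532 + √(-884))*(1/607643) = (-15532 + 2*I*√221)*(1/607643) = -15532/607643 + 2*I*√221/607643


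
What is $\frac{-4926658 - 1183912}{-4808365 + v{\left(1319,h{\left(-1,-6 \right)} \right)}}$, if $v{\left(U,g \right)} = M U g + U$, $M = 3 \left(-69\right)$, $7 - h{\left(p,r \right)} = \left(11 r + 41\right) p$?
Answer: $- \frac{3055285}{53774} \approx -56.817$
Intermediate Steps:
$h{\left(p,r \right)} = 7 - p \left(41 + 11 r\right)$ ($h{\left(p,r \right)} = 7 - \left(11 r + 41\right) p = 7 - \left(41 + 11 r\right) p = 7 - p \left(41 + 11 r\right)$)
$M = -207$
$v{\left(U,g \right)} = U - 207 U g$ ($v{\left(U,g \right)} = - 207 U g + U = U - 207 U g$)
$\frac{-4926658 - 1183912}{-4808365 + v{\left(1319,h{\left(-1,-6 \right)} \right)}} = \frac{-4926658 - 1183912}{-4808365 + 1319 \left(1 - 207 \left(7 - -41 - \left(-11\right) \left(-6\right)\right)\right)} = - \frac{6110570}{-4808365 + 1319 \left(1 - 207 \left(7 + 41 - 66\right)\right)} = - \frac{6110570}{-4808365 + 1319 \left(1 - -3726\right)} = - \frac{6110570}{-4808365 + 1319 \left(1 + 3726\right)} = - \frac{6110570}{-4808365 + 1319 \cdot 3727} = - \frac{6110570}{-4808365 + 4915913} = - \frac{6110570}{107548} = \left(-6110570\right) \frac{1}{107548} = - \frac{3055285}{53774}$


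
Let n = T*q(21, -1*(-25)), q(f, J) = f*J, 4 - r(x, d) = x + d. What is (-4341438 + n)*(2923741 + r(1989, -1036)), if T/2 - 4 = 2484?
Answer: -5053618434096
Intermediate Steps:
r(x, d) = 4 - d - x (r(x, d) = 4 - (x + d) = 4 - (d + x) = 4 + (-d - x) = 4 - d - x)
q(f, J) = J*f
T = 4976 (T = 8 + 2*2484 = 8 + 4968 = 4976)
n = 2612400 (n = 4976*(-1*(-25)*21) = 4976*(25*21) = 4976*525 = 2612400)
(-4341438 + n)*(2923741 + r(1989, -1036)) = (-4341438 + 2612400)*(2923741 + (4 - 1*(-1036) - 1*1989)) = -1729038*(2923741 + (4 + 1036 - 1989)) = -1729038*(2923741 - 949) = -1729038*2922792 = -5053618434096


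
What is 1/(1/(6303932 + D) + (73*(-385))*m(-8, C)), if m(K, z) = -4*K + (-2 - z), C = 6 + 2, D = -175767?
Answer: -6128165/3789105701149 ≈ -1.6173e-6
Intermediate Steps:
C = 8
m(K, z) = -2 - z - 4*K
1/(1/(6303932 + D) + (73*(-385))*m(-8, C)) = 1/(1/(6303932 - 175767) + (73*(-385))*(-2 - 1*8 - 4*(-8))) = 1/(1/6128165 - 28105*(-2 - 8 + 32)) = 1/(1/6128165 - 28105*22) = 1/(1/6128165 - 618310) = 1/(-3789105701149/6128165) = -6128165/3789105701149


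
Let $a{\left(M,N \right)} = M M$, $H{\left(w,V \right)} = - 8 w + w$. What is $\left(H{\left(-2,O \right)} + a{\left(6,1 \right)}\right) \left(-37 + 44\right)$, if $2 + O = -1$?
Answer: $350$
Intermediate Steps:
$O = -3$ ($O = -2 - 1 = -3$)
$H{\left(w,V \right)} = - 7 w$
$a{\left(M,N \right)} = M^{2}$
$\left(H{\left(-2,O \right)} + a{\left(6,1 \right)}\right) \left(-37 + 44\right) = \left(\left(-7\right) \left(-2\right) + 6^{2}\right) \left(-37 + 44\right) = \left(14 + 36\right) 7 = 50 \cdot 7 = 350$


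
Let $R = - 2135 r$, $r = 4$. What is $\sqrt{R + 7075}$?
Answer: $i \sqrt{1465} \approx 38.275 i$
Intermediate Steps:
$R = -8540$ ($R = \left(-2135\right) 4 = -8540$)
$\sqrt{R + 7075} = \sqrt{-8540 + 7075} = \sqrt{-1465} = i \sqrt{1465}$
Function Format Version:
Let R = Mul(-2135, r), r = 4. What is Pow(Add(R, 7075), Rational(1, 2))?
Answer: Mul(I, Pow(1465, Rational(1, 2))) ≈ Mul(38.275, I)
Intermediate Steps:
R = -8540 (R = Mul(-2135, 4) = -8540)
Pow(Add(R, 7075), Rational(1, 2)) = Pow(Add(-8540, 7075), Rational(1, 2)) = Pow(-1465, Rational(1, 2)) = Mul(I, Pow(1465, Rational(1, 2)))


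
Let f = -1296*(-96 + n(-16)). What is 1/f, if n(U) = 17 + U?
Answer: 1/123120 ≈ 8.1222e-6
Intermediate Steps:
f = 123120 (f = -1296*(-96 + (17 - 16)) = -1296*(-96 + 1) = -1296*(-95) = 123120)
1/f = 1/123120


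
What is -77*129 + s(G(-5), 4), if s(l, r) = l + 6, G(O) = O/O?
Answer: -9926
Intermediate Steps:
G(O) = 1
s(l, r) = 6 + l
-77*129 + s(G(-5), 4) = -77*129 + (6 + 1) = -9933 + 7 = -9926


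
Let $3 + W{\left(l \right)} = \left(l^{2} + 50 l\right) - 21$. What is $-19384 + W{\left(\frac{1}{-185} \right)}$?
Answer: $- \frac{664248049}{34225} \approx -19408.0$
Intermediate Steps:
$W{\left(l \right)} = -24 + l^{2} + 50 l$ ($W{\left(l \right)} = -3 - \left(21 - l^{2} - 50 l\right) = -3 + \left(-21 + l^{2} + 50 l\right) = -24 + l^{2} + 50 l$)
$-19384 + W{\left(\frac{1}{-185} \right)} = -19384 + \left(-24 + \left(\frac{1}{-185}\right)^{2} + \frac{50}{-185}\right) = -19384 + \left(-24 + \left(- \frac{1}{185}\right)^{2} + 50 \left(- \frac{1}{185}\right)\right) = -19384 - \frac{830649}{34225} = - \frac{664248049}{34225}$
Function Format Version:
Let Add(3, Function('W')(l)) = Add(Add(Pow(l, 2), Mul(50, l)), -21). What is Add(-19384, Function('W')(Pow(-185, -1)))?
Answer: Rational(-664248049, 34225) ≈ -19408.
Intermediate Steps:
Function('W')(l) = Add(-24, Pow(l, 2), Mul(50, l)) (Function('W')(l) = Add(-3, Add(Add(Pow(l, 2), Mul(50, l)), -21)) = Add(-3, Add(-21, Pow(l, 2), Mul(50, l))) = Add(-24, Pow(l, 2), Mul(50, l)))
Add(-19384, Function('W')(Pow(-185, -1))) = Add(-19384, Add(-24, Pow(Pow(-185, -1), 2), Mul(50, Pow(-185, -1)))) = Add(-19384, Add(-24, Pow(Rational(-1, 185), 2), Mul(50, Rational(-1, 185)))) = Add(-19384, Add(-24, Rational(1, 34225), Rational(-10, 37))) = Add(-19384, Rational(-830649, 34225)) = Rational(-664248049, 34225)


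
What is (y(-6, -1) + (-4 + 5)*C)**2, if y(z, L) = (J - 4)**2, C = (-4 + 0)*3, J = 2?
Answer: 64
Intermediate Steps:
C = -12 (C = -4*3 = -12)
y(z, L) = 4 (y(z, L) = (2 - 4)**2 = (-2)**2 = 4)
(y(-6, -1) + (-4 + 5)*C)**2 = (4 + (-4 + 5)*(-12))**2 = (4 + 1*(-12))**2 = (4 - 12)**2 = (-8)**2 = 64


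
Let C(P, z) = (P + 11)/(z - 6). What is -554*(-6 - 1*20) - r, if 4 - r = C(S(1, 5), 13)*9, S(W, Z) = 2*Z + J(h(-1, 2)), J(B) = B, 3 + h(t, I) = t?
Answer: 100953/7 ≈ 14422.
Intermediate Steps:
h(t, I) = -3 + t
S(W, Z) = -4 + 2*Z (S(W, Z) = 2*Z + (-3 - 1) = 2*Z - 4 = -4 + 2*Z)
C(P, z) = (11 + P)/(-6 + z)
r = -125/7 (r = 4 - (11 + (-4 + 2*5))/(-6 + 13)*9 = 4 - (11 + (-4 + 10))/7*9 = 4 - (11 + 6)/7*9 = 4 - (1/7)*17*9 = 4 - 17*9/7 = 4 - 1*153/7 = 4 - 153/7 = -125/7 ≈ -17.857)
-554*(-6 - 1*20) - r = -554*(-6 - 1*20) - 1*(-125/7) = -554*(-6 - 20) + 125/7 = -554*(-26) + 125/7 = 14404 + 125/7 = 100953/7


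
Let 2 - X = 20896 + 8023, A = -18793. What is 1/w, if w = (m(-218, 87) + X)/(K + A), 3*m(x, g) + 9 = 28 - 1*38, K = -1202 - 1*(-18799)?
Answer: 1794/43385 ≈ 0.041351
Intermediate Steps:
K = 17597 (K = -1202 + 18799 = 17597)
m(x, g) = -19/3 (m(x, g) = -3 + (28 - 1*38)/3 = -3 + (28 - 38)/3 = -3 + (⅓)*(-10) = -3 - 10/3 = -19/3)
X = -28917 (X = 2 - (20896 + 8023) = 2 - 1*28919 = 2 - 28919 = -28917)
w = 43385/1794 (w = (-19/3 - 28917)/(17597 - 18793) = -86770/3/(-1196) = -86770/3*(-1/1196) = 43385/1794 ≈ 24.183)
1/w = 1/(43385/1794) = 1794/43385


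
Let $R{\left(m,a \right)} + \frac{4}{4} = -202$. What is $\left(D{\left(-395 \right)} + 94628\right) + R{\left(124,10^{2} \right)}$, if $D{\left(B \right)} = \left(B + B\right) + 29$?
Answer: $93664$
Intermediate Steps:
$D{\left(B \right)} = 29 + 2 B$ ($D{\left(B \right)} = 2 B + 29 = 29 + 2 B$)
$R{\left(m,a \right)} = -203$ ($R{\left(m,a \right)} = -1 - 202 = -203$)
$\left(D{\left(-395 \right)} + 94628\right) + R{\left(124,10^{2} \right)} = \left(\left(29 + 2 \left(-395\right)\right) + 94628\right) - 203 = \left(\left(29 - 790\right) + 94628\right) - 203 = \left(-761 + 94628\right) - 203 = 93867 - 203 = 93664$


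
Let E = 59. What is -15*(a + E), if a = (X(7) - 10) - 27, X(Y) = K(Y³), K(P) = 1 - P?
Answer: 4800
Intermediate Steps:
X(Y) = 1 - Y³
a = -379 (a = ((1 - 1*7³) - 10) - 27 = ((1 - 1*343) - 10) - 27 = ((1 - 343) - 10) - 27 = (-342 - 10) - 27 = -352 - 27 = -379)
-15*(a + E) = -15*(-379 + 59) = -15*(-320) = 4800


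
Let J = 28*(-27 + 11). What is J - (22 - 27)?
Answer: -443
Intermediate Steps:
J = -448 (J = 28*(-16) = -448)
J - (22 - 27) = -448 - (22 - 27) = -448 - (-5) = -448 - 1*(-5) = -448 + 5 = -443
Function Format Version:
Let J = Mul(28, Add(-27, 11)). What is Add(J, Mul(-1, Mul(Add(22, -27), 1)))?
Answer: -443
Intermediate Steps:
J = -448 (J = Mul(28, -16) = -448)
Add(J, Mul(-1, Mul(Add(22, -27), 1))) = Add(-448, Mul(-1, Mul(Add(22, -27), 1))) = Add(-448, Mul(-1, Mul(-5, 1))) = Add(-448, Mul(-1, -5)) = Add(-448, 5) = -443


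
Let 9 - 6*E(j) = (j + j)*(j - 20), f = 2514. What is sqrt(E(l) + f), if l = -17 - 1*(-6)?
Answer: sqrt(86466)/6 ≈ 49.008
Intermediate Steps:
l = -11 (l = -17 + 6 = -11)
E(j) = 3/2 - j*(-20 + j)/3 (E(j) = 3/2 - (j + j)*(j - 20)/6 = 3/2 - 2*j*(-20 + j)/6 = 3/2 - j*(-20 + j)/3)
sqrt(E(l) + f) = sqrt((3/2 - 1/3*(-11)**2 + (20/3)*(-11)) + 2514) = sqrt((3/2 - 1/3*121 - 220/3) + 2514) = sqrt((3/2 - 121/3 - 220/3) + 2514) = sqrt(-673/6 + 2514) = sqrt(14411/6) = sqrt(86466)/6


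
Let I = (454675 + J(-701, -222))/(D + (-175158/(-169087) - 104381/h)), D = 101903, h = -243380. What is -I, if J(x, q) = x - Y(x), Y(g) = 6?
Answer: -18681870026630080/4193612691320367 ≈ -4.4548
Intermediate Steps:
J(x, q) = -6 + x (J(x, q) = x - 1*6 = x - 6 = -6 + x)
I = 18681870026630080/4193612691320367 (I = (454675 + (-6 - 701))/(101903 + (-175158/(-169087) - 104381/(-243380))) = (454675 - 707)/(101903 + (-175158*(-1/169087) - 104381*(-1/243380))) = 453968/(101903 + (175158/169087 + 104381/243380)) = 453968/(101903 + 60279424187/41152394060) = 453968/(4193612691320367/41152394060) = 453968*(41152394060/4193612691320367) = 18681870026630080/4193612691320367 ≈ 4.4548)
-I = -1*18681870026630080/4193612691320367 = -18681870026630080/4193612691320367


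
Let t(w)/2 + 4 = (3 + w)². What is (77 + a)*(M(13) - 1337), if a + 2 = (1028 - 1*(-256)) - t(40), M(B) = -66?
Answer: 3270393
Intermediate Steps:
t(w) = -8 + 2*(3 + w)²
a = -2408 (a = -2 + ((1028 - 1*(-256)) - (-8 + 2*(3 + 40)²)) = -2 + ((1028 + 256) - (-8 + 2*43²)) = -2 + (1284 - (-8 + 2*1849)) = -2 + (1284 - (-8 + 3698)) = -2 + (1284 - 1*3690) = -2 + (1284 - 3690) = -2 - 2406 = -2408)
(77 + a)*(M(13) - 1337) = (77 - 2408)*(-66 - 1337) = -2331*(-1403) = 3270393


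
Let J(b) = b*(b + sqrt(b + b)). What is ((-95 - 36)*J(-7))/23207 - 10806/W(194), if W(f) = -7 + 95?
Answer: -125669857/1021108 + 917*I*sqrt(14)/23207 ≈ -123.07 + 0.14785*I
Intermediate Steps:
W(f) = 88
J(b) = b*(b + sqrt(2)*sqrt(b)) (J(b) = b*(b + sqrt(2*b)) = b*(b + sqrt(2)*sqrt(b)))
((-95 - 36)*J(-7))/23207 - 10806/W(194) = ((-95 - 36)*((-7)**2 + sqrt(2)*(-7)**(3/2)))/23207 - 10806/88 = -131*(49 + sqrt(2)*(-7*I*sqrt(7)))*(1/23207) - 10806*1/88 = -131*(49 - 7*I*sqrt(14))*(1/23207) - 5403/44 = (-6419 + 917*I*sqrt(14))*(1/23207) - 5403/44 = (-6419/23207 + 917*I*sqrt(14)/23207) - 5403/44 = -125669857/1021108 + 917*I*sqrt(14)/23207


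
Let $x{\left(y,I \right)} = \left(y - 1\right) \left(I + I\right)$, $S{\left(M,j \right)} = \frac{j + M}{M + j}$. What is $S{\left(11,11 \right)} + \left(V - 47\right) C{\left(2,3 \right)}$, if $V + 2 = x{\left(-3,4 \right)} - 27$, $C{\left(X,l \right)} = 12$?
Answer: $-1295$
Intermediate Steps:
$S{\left(M,j \right)} = 1$ ($S{\left(M,j \right)} = \frac{M + j}{M + j} = 1$)
$x{\left(y,I \right)} = 2 I \left(-1 + y\right)$ ($x{\left(y,I \right)} = \left(-1 + y\right) 2 I = 2 I \left(-1 + y\right)$)
$V = -61$ ($V = -2 + \left(2 \cdot 4 \left(-1 - 3\right) - 27\right) = -2 + \left(2 \cdot 4 \left(-4\right) - 27\right) = -2 - 59 = -61$)
$S{\left(11,11 \right)} + \left(V - 47\right) C{\left(2,3 \right)} = 1 + \left(-61 - 47\right) 12 = 1 - 1296 = -1295$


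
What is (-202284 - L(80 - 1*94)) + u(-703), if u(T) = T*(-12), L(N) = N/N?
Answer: -193849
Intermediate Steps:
L(N) = 1
u(T) = -12*T
(-202284 - L(80 - 1*94)) + u(-703) = (-202284 - 1*1) - 12*(-703) = (-202284 - 1) + 8436 = -202285 + 8436 = -193849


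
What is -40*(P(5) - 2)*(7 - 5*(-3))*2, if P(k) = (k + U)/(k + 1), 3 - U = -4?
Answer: 0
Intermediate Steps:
U = 7 (U = 3 - 1*(-4) = 3 + 4 = 7)
P(k) = (7 + k)/(1 + k) (P(k) = (k + 7)/(k + 1) = (7 + k)/(1 + k))
-40*(P(5) - 2)*(7 - 5*(-3))*2 = -40*((7 + 5)/(1 + 5) - 2)*(7 - 5*(-3))*2 = -40*(12/6 - 2)*(7 + 15)*2 = -40*((1/6)*12 - 2)*22*2 = -40*(2 - 2)*22*2 = -0*22*2 = -40*0*2 = 0*2 = 0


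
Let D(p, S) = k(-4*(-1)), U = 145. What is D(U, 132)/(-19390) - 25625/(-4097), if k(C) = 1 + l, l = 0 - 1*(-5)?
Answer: 248422084/39720415 ≈ 6.2543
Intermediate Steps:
l = 5 (l = 0 + 5 = 5)
k(C) = 6 (k(C) = 1 + 5 = 6)
D(p, S) = 6
D(U, 132)/(-19390) - 25625/(-4097) = 6/(-19390) - 25625/(-4097) = 6*(-1/19390) - 25625*(-1/4097) = -3/9695 + 25625/4097 = 248422084/39720415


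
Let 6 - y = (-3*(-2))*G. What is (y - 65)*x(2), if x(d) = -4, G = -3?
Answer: 164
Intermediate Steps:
y = 24 (y = 6 - (-3*(-2))*(-3) = 6 - 6*(-3) = 6 - 1*(-18) = 6 + 18 = 24)
(y - 65)*x(2) = (24 - 65)*(-4) = -41*(-4) = 164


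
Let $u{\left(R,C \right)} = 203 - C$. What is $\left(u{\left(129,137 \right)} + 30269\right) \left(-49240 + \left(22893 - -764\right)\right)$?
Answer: $-776060305$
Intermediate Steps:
$\left(u{\left(129,137 \right)} + 30269\right) \left(-49240 + \left(22893 - -764\right)\right) = \left(\left(203 - 137\right) + 30269\right) \left(-49240 + \left(22893 - -764\right)\right) = \left(\left(203 - 137\right) + 30269\right) \left(-49240 + \left(22893 + 764\right)\right) = \left(66 + 30269\right) \left(-49240 + 23657\right) = 30335 \left(-25583\right) = -776060305$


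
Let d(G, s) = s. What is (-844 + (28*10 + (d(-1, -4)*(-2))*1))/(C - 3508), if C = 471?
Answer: 556/3037 ≈ 0.18308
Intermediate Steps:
(-844 + (28*10 + (d(-1, -4)*(-2))*1))/(C - 3508) = (-844 + (28*10 - 4*(-2)*1))/(471 - 3508) = (-844 + (280 + 8*1))/(-3037) = (-844 + (280 + 8))*(-1/3037) = (-844 + 288)*(-1/3037) = -556*(-1/3037) = 556/3037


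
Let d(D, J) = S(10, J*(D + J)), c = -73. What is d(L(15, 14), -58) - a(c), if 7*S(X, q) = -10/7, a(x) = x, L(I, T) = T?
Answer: 3567/49 ≈ 72.796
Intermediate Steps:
S(X, q) = -10/49 (S(X, q) = (-10/7)/7 = (-10*⅐)/7 = (⅐)*(-10/7) = -10/49)
d(D, J) = -10/49
d(L(15, 14), -58) - a(c) = -10/49 - 1*(-73) = -10/49 + 73 = 3567/49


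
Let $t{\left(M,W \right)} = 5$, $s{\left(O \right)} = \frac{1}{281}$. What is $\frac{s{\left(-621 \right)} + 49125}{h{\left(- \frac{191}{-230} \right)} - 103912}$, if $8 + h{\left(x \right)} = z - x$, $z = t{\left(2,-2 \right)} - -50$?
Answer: $- \frac{3174948980}{6712848621} \approx -0.47297$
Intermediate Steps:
$s{\left(O \right)} = \frac{1}{281}$
$z = 55$ ($z = 5 - -50 = 5 + 50 = 55$)
$h{\left(x \right)} = 47 - x$ ($h{\left(x \right)} = -8 - \left(-55 + x\right) = 47 - x$)
$\frac{s{\left(-621 \right)} + 49125}{h{\left(- \frac{191}{-230} \right)} - 103912} = \frac{\frac{1}{281} + 49125}{\left(47 - - \frac{191}{-230}\right) - 103912} = \frac{13804126}{281 \left(\left(47 - \left(-191\right) \left(- \frac{1}{230}\right)\right) - 103912\right)} = \frac{13804126}{281 \left(\left(47 - \frac{191}{230}\right) - 103912\right)} = \frac{13804126}{281 \left(\frac{10619}{230} - 103912\right)} = \frac{13804126}{281 \left(- \frac{23889141}{230}\right)} = \frac{13804126}{281} \left(- \frac{230}{23889141}\right) = - \frac{3174948980}{6712848621}$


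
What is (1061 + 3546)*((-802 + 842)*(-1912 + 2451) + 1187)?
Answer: 104795429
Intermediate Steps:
(1061 + 3546)*((-802 + 842)*(-1912 + 2451) + 1187) = 4607*(40*539 + 1187) = 4607*(21560 + 1187) = 4607*22747 = 104795429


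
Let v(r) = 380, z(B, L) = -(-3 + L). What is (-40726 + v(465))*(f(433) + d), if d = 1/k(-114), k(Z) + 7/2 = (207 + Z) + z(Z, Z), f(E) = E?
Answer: -7215115526/413 ≈ -1.7470e+7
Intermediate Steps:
z(B, L) = 3 - L
k(Z) = 413/2 (k(Z) = -7/2 + ((207 + Z) + (3 - Z)) = -7/2 + 210 = 413/2)
d = 2/413 (d = 1/(413/2) = 2/413 ≈ 0.0048426)
(-40726 + v(465))*(f(433) + d) = (-40726 + 380)*(433 + 2/413) = -40346*178831/413 = -7215115526/413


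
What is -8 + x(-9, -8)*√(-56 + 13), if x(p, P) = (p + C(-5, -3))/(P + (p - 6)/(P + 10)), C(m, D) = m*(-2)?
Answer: -8 - 2*I*√43/31 ≈ -8.0 - 0.42306*I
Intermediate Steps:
C(m, D) = -2*m
x(p, P) = (10 + p)/(P + (-6 + p)/(10 + P)) (x(p, P) = (p - 2*(-5))/(P + (p - 6)/(P + 10)) = (p + 10)/(P + (-6 + p)/(10 + P)) = (10 + p)/(P + (-6 + p)/(10 + P)))
-8 + x(-9, -8)*√(-56 + 13) = -8 + ((100 + 10*(-8) + 10*(-9) - 8*(-9))/(-6 - 9 + (-8)² + 10*(-8)))*√(-56 + 13) = -8 + ((100 - 80 - 90 + 72)/(-6 - 9 + 64 - 80))*√(-43) = -8 + (2/(-31))*(I*√43) = -8 + (-1/31*2)*(I*√43) = -8 - 2*I*√43/31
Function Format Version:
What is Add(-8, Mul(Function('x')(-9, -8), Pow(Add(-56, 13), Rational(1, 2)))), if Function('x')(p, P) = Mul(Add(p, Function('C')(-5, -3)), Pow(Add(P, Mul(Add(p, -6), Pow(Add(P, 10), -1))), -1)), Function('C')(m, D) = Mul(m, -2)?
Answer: Add(-8, Mul(Rational(-2, 31), I, Pow(43, Rational(1, 2)))) ≈ Add(-8.0000, Mul(-0.42306, I))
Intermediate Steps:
Function('C')(m, D) = Mul(-2, m)
Function('x')(p, P) = Mul(Pow(Add(P, Mul(Pow(Add(10, P), -1), Add(-6, p))), -1), Add(10, p)) (Function('x')(p, P) = Mul(Add(p, Mul(-2, -5)), Pow(Add(P, Mul(Add(p, -6), Pow(Add(P, 10), -1))), -1)) = Mul(Add(p, 10), Pow(Add(P, Mul(Add(-6, p), Pow(Add(10, P), -1))), -1)) = Mul(Add(10, p), Pow(Add(P, Mul(Pow(Add(10, P), -1), Add(-6, p))), -1)) = Mul(Pow(Add(P, Mul(Pow(Add(10, P), -1), Add(-6, p))), -1), Add(10, p)))
Add(-8, Mul(Function('x')(-9, -8), Pow(Add(-56, 13), Rational(1, 2)))) = Add(-8, Mul(Mul(Pow(Add(-6, -9, Pow(-8, 2), Mul(10, -8)), -1), Add(100, Mul(10, -8), Mul(10, -9), Mul(-8, -9))), Pow(Add(-56, 13), Rational(1, 2)))) = Add(-8, Mul(Mul(Pow(Add(-6, -9, 64, -80), -1), Add(100, -80, -90, 72)), Pow(-43, Rational(1, 2)))) = Add(-8, Mul(Mul(Pow(-31, -1), 2), Mul(I, Pow(43, Rational(1, 2))))) = Add(-8, Mul(Mul(Rational(-1, 31), 2), Mul(I, Pow(43, Rational(1, 2))))) = Add(-8, Mul(Rational(-2, 31), Mul(I, Pow(43, Rational(1, 2))))) = Add(-8, Mul(Rational(-2, 31), I, Pow(43, Rational(1, 2))))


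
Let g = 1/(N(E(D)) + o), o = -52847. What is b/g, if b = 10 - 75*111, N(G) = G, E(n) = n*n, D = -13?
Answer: 438017570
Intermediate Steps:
E(n) = n²
b = -8315 (b = 10 - 8325 = -8315)
g = -1/52678 (g = 1/((-13)² - 52847) = 1/(169 - 52847) = 1/(-52678) = -1/52678 ≈ -1.8983e-5)
b/g = -8315/(-1/52678) = -8315*(-52678) = 438017570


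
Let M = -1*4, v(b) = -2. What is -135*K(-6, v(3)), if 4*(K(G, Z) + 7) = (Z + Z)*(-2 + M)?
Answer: 135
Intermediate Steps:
M = -4
K(G, Z) = -7 - 3*Z (K(G, Z) = -7 + ((Z + Z)*(-2 - 4))/4 = -7 + ((2*Z)*(-6))/4 = -7 + (-12*Z)/4 = -7 - 3*Z)
-135*K(-6, v(3)) = -135*(-7 - 3*(-2)) = -135*(-7 + 6) = -135*(-1) = 135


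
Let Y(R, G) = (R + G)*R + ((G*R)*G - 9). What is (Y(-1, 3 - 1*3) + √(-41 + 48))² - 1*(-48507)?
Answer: 48578 - 16*√7 ≈ 48536.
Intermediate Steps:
Y(R, G) = -9 + R*G² + R*(G + R) (Y(R, G) = (G + R)*R + (R*G² - 9) = R*(G + R) + (-9 + R*G²) = -9 + R*G² + R*(G + R))
(Y(-1, 3 - 1*3) + √(-41 + 48))² - 1*(-48507) = ((-9 + (-1)² + (3 - 1*3)*(-1) - (3 - 1*3)²) + √(-41 + 48))² - 1*(-48507) = ((-9 + 1 + (3 - 3)*(-1) - (3 - 3)²) + √7)² + 48507 = ((-9 + 1 + 0*(-1) - 1*0²) + √7)² + 48507 = ((-9 + 1 + 0 - 1*0) + √7)² + 48507 = ((-9 + 1 + 0 + 0) + √7)² + 48507 = (-8 + √7)² + 48507 = 48507 + (-8 + √7)²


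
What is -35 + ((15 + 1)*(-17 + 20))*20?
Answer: 925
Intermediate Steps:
-35 + ((15 + 1)*(-17 + 20))*20 = -35 + (16*3)*20 = -35 + 48*20 = -35 + 960 = 925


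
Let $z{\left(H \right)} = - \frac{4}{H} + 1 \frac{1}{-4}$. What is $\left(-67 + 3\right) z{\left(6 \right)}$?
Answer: $\frac{176}{3} \approx 58.667$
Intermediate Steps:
$z{\left(H \right)} = - \frac{1}{4} - \frac{4}{H}$ ($z{\left(H \right)} = - \frac{4}{H} + 1 \left(- \frac{1}{4}\right) = - \frac{4}{H} - \frac{1}{4} = - \frac{1}{4} - \frac{4}{H}$)
$\left(-67 + 3\right) z{\left(6 \right)} = \left(-67 + 3\right) \frac{-16 - 6}{4 \cdot 6} = - 64 \cdot \frac{1}{4} \cdot \frac{1}{6} \left(-16 - 6\right) = - 64 \cdot \frac{1}{4} \cdot \frac{1}{6} \left(-22\right) = \left(-64\right) \left(- \frac{11}{12}\right) = \frac{176}{3}$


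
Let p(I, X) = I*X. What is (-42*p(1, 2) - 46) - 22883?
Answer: -23013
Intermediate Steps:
(-42*p(1, 2) - 46) - 22883 = (-42*2 - 46) - 22883 = (-84 - 46) - 22883 = -130 - 22883 = -23013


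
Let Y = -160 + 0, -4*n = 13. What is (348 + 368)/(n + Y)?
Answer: -2864/653 ≈ -4.3859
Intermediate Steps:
n = -13/4 (n = -1/4*13 = -13/4 ≈ -3.2500)
Y = -160
(348 + 368)/(n + Y) = (348 + 368)/(-13/4 - 160) = 716/(-653/4) = 716*(-4/653) = -2864/653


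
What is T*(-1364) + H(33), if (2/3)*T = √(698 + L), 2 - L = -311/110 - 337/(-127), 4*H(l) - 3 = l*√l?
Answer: ¾ - 93*√136646535190/635 + 33*√33/4 ≈ -54091.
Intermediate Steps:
H(l) = ¾ + l^(3/2)/4 (H(l) = ¾ + (l*√l)/4 = ¾ + l^(3/2)/4)
L = 30367/13970 (L = 2 - (-311/110 - 337/(-127)) = 2 - (-311*1/110 - 337*(-1/127)) = 2 - (-311/110 + 337/127) = 2 - 1*(-2427/13970) = 2 + 2427/13970 = 30367/13970 ≈ 2.1737)
T = 3*√136646535190/27940 (T = 3*√(698 + 30367/13970)/2 = 3*√(9781427/13970)/2 = 3*(√136646535190/13970)/2 = 3*√136646535190/27940 ≈ 39.691)
T*(-1364) + H(33) = (3*√136646535190/27940)*(-1364) + (¾ + 33^(3/2)/4) = -93*√136646535190/635 + (¾ + (33*√33)/4) = -93*√136646535190/635 + (¾ + 33*√33/4) = ¾ - 93*√136646535190/635 + 33*√33/4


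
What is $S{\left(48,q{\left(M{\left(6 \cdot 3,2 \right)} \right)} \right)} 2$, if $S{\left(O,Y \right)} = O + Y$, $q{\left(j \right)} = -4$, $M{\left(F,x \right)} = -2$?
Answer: $88$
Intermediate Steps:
$S{\left(48,q{\left(M{\left(6 \cdot 3,2 \right)} \right)} \right)} 2 = \left(48 - 4\right) 2 = 44 \cdot 2 = 88$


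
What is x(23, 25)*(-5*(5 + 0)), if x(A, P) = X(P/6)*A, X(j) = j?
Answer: -14375/6 ≈ -2395.8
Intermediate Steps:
x(A, P) = A*P/6 (x(A, P) = (P/6)*A = A*P/6)
x(23, 25)*(-5*(5 + 0)) = ((⅙)*23*25)*(-5*(5 + 0)) = 575*(-5*5)/6 = (575/6)*(-25) = -14375/6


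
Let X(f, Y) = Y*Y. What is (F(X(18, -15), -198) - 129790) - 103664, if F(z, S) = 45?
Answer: -233409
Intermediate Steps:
X(f, Y) = Y²
(F(X(18, -15), -198) - 129790) - 103664 = (45 - 129790) - 103664 = -129745 - 103664 = -233409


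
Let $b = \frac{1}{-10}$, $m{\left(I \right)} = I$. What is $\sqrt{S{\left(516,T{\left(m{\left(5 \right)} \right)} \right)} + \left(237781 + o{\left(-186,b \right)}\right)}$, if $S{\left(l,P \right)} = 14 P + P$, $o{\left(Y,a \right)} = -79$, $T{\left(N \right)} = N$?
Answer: $\sqrt{237777} \approx 487.62$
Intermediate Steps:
$b = - \frac{1}{10} \approx -0.1$
$S{\left(l,P \right)} = 15 P$
$\sqrt{S{\left(516,T{\left(m{\left(5 \right)} \right)} \right)} + \left(237781 + o{\left(-186,b \right)}\right)} = \sqrt{15 \cdot 5 + \left(237781 - 79\right)} = \sqrt{75 + 237702} = \sqrt{237777}$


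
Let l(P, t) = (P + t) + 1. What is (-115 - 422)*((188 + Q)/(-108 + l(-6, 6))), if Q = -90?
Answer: 52626/107 ≈ 491.83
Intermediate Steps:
l(P, t) = 1 + P + t
(-115 - 422)*((188 + Q)/(-108 + l(-6, 6))) = (-115 - 422)*((188 - 90)/(-108 + (1 - 6 + 6))) = -52626/(-108 + 1) = -52626/(-107) = -52626*(-1)/107 = -537*(-98/107) = 52626/107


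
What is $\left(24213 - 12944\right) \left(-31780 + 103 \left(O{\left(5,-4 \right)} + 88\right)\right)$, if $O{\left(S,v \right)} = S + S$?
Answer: $-244379534$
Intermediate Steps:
$O{\left(S,v \right)} = 2 S$
$\left(24213 - 12944\right) \left(-31780 + 103 \left(O{\left(5,-4 \right)} + 88\right)\right) = \left(24213 - 12944\right) \left(-31780 + 103 \left(2 \cdot 5 + 88\right)\right) = 11269 \left(-31780 + 103 \left(10 + 88\right)\right) = 11269 \left(-31780 + 103 \cdot 98\right) = 11269 \left(-31780 + 10094\right) = 11269 \left(-21686\right) = -244379534$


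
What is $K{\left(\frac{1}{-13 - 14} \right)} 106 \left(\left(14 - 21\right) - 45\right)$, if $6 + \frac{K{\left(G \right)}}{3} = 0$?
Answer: $99216$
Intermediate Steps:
$K{\left(G \right)} = -18$ ($K{\left(G \right)} = -18 + 3 \cdot 0 = -18 + 0 = -18$)
$K{\left(\frac{1}{-13 - 14} \right)} 106 \left(\left(14 - 21\right) - 45\right) = \left(-18\right) 106 \left(\left(14 - 21\right) - 45\right) = - 1908 \left(-7 - 45\right) = \left(-1908\right) \left(-52\right) = 99216$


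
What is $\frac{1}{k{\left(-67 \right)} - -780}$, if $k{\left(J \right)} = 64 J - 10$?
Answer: $- \frac{1}{3518} \approx -0.00028425$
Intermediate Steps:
$k{\left(J \right)} = -10 + 64 J$
$\frac{1}{k{\left(-67 \right)} - -780} = \frac{1}{\left(-10 + 64 \left(-67\right)\right) - -780} = \frac{1}{\left(-10 - 4288\right) + 780} = \frac{1}{-4298 + 780} = \frac{1}{-3518} = - \frac{1}{3518}$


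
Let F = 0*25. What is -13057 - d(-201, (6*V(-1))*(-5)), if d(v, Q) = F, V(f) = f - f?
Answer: -13057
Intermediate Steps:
F = 0
V(f) = 0
d(v, Q) = 0
-13057 - d(-201, (6*V(-1))*(-5)) = -13057 - 1*0 = -13057 + 0 = -13057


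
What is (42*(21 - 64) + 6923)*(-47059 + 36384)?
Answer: -54623975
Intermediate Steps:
(42*(21 - 64) + 6923)*(-47059 + 36384) = (42*(-43) + 6923)*(-10675) = (-1806 + 6923)*(-10675) = 5117*(-10675) = -54623975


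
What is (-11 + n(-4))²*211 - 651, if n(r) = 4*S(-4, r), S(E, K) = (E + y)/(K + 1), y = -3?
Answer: -584/9 ≈ -64.889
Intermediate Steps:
S(E, K) = (-3 + E)/(1 + K) (S(E, K) = (E - 3)/(K + 1) = (-3 + E)/(1 + K))
n(r) = -28/(1 + r) (n(r) = 4*((-3 - 4)/(1 + r)) = 4*(-7/(1 + r)) = -28/(1 + r))
(-11 + n(-4))²*211 - 651 = (-11 - 28/(1 - 4))²*211 - 651 = (-11 - 28/(-3))²*211 - 651 = (-11 - 28*(-⅓))²*211 - 651 = (-11 + 28/3)²*211 - 651 = (-5/3)²*211 - 651 = (25/9)*211 - 651 = 5275/9 - 651 = -584/9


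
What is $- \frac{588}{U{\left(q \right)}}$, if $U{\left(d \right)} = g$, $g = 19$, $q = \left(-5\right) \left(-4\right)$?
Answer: $- \frac{588}{19} \approx -30.947$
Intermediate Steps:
$q = 20$
$U{\left(d \right)} = 19$
$- \frac{588}{U{\left(q \right)}} = - \frac{588}{19}$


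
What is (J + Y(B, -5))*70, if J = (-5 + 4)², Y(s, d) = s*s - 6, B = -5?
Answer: 1400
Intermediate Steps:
Y(s, d) = -6 + s² (Y(s, d) = s² - 6 = -6 + s²)
J = 1 (J = (-1)² = 1)
(J + Y(B, -5))*70 = (1 + (-6 + (-5)²))*70 = (1 + (-6 + 25))*70 = (1 + 19)*70 = 20*70 = 1400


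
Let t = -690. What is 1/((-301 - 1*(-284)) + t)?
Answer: -1/707 ≈ -0.0014144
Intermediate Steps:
1/((-301 - 1*(-284)) + t) = 1/((-301 - 1*(-284)) - 690) = 1/((-301 + 284) - 690) = 1/(-17 - 690) = 1/(-707) = -1/707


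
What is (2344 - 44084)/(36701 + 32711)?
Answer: -10435/17353 ≈ -0.60134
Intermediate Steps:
(2344 - 44084)/(36701 + 32711) = -41740/69412 = -41740*1/69412 = -10435/17353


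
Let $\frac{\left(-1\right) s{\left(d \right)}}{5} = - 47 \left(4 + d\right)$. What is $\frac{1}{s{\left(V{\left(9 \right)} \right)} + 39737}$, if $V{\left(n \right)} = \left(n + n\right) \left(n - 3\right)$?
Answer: $\frac{1}{66057} \approx 1.5138 \cdot 10^{-5}$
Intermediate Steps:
$V{\left(n \right)} = 2 n \left(-3 + n\right)$
$s{\left(d \right)} = 940 + 235 d$ ($s{\left(d \right)} = - 5 \left(- 47 \left(4 + d\right)\right) = - 5 \left(-188 - 47 d\right) = 940 + 235 d$)
$\frac{1}{s{\left(V{\left(9 \right)} \right)} + 39737} = \frac{1}{\left(940 + 235 \cdot 2 \cdot 9 \left(-3 + 9\right)\right) + 39737} = \frac{1}{\left(940 + 235 \cdot 2 \cdot 9 \cdot 6\right) + 39737} = \frac{1}{\left(940 + 235 \cdot 108\right) + 39737} = \frac{1}{\left(940 + 25380\right) + 39737} = \frac{1}{26320 + 39737} = \frac{1}{66057}$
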